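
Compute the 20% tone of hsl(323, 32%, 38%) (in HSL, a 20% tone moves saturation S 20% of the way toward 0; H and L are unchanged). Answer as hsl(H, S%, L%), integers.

hsl(323, 26%, 38%)

S moves 20% from 32 toward 0: 32 − 6.4 = 25.6 → 26.
H and L are unchanged.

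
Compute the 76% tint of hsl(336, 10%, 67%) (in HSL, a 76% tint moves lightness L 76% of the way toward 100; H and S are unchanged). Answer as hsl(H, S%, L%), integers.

L moves 76% from 67 toward 100: 67 + 25.08 = 92.08 → 92.
H and S are unchanged.

hsl(336, 10%, 92%)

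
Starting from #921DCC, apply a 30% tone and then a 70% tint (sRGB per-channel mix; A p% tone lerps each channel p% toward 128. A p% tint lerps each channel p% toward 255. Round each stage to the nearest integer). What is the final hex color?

#921DCC is rgb(146, 29, 204).
Per channel, c → c + 0.3(128 − c):
  R: 146 − 5.4 = 140.6 → 141
  G: 29 + 0.3×(128−29) = 29 + 29.7 = 58.7 → 59
  B: 204 + 0.3×(128−204) = 204 − 22.8 = 181.2 → 181
After the tone: rgb(141, 59, 181) = #8D3BB5.
Lerp each channel 70% toward 255:
  R: 141 + 0.7×(255−141) = 141 + 79.8 = 220.8 → 221
  G: 59 + 0.7×(255−59) = 59 + 137.2 = 196.2 → 196
  B: 181 + 51.8 = 232.8 → 233
rgb(221, 196, 233) = #DDC4E9.

#DDC4E9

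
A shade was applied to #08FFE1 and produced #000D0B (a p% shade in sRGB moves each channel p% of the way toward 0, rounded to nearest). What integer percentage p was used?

#08FFE1 is rgb(8, 255, 225); #000D0B is rgb(0, 13, 11).
On the G channel (widest range): 13 ≈ 255 + (p/100)(0 − 255), so p ≈ 100×(13 − 255)/(0 − 255) = -24200/-255 = 94.90.
p = 95 reproduces all three channels after rounding.

95%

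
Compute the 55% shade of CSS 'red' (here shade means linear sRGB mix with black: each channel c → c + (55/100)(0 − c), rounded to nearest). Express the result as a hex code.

CSS red is rgb(255, 0, 0).
A 55% shade moves each channel 55% toward 0:
  R: 255 + 0.55×(0−255) = 255 − 140.25 = 114.75 → 115
  G: 0 + 0.55×(0−0) = 0 + 0 = 0 → 0
  B: 0 + 0 = 0 → 0
rgb(115, 0, 0) = #730000.

#730000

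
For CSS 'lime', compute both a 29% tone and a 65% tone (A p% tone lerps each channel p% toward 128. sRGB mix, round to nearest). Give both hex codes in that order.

CSS lime is rgb(0, 255, 0).
29% tone:
  R: 0 + 0.29×(128−0) = 0 + 37.12 = 37.12 → 37
  G: 255 − 36.83 = 218.17 → 218
  B: 0 + 37.12 = 37.12 → 37
  → #25DA25
65% tone:
  R: 0 + 83.2 = 83.2 → 83
  G: 255 + 0.65×(128−255) = 255 − 82.55 = 172.45 → 172
  B: 0 + 83.2 = 83.2 → 83
  → #53AC53

#25DA25, #53AC53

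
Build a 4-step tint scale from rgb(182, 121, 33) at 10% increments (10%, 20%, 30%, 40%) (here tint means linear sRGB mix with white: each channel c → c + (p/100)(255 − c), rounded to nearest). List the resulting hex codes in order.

10%: (182 + 7.3 = 189.3→189, 121 + 13.4 = 134.4→134, 33 + 22.2 = 55.2→55) → #BD8637
20%: (182 + 14.6 = 196.6→197, 121 + 26.8 = 147.8→148, 33 + 44.4 = 77.4→77) → #C5944D
30%: (182 + 21.9 = 203.9→204, 121 + 40.2 = 161.2→161, 33 + 66.6 = 99.6→100) → #CCA164
40%: (182 + 29.2 = 211.2→211, 121 + 53.6 = 174.6→175, 33 + 88.8 = 121.8→122) → #D3AF7A

#BD8637, #C5944D, #CCA164, #D3AF7A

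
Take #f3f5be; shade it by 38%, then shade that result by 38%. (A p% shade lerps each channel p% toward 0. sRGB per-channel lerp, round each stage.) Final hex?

#f3f5be is rgb(243, 245, 190).
A 38% shade moves each channel 38% toward 0:
  R: 243 − 92.34 = 150.66 → 151
  G: 245 − 93.1 = 151.9 → 152
  B: 190 + 0.38×(0−190) = 190 − 72.2 = 117.8 → 118
After the shade: rgb(151, 152, 118) = #979876.
A 38% shade moves each channel 38% toward 0:
  R: 151 − 57.38 = 93.62 → 94
  G: 152 − 57.76 = 94.24 → 94
  B: 118 − 44.84 = 73.16 → 73
rgb(94, 94, 73) = #5e5e49.

#5e5e49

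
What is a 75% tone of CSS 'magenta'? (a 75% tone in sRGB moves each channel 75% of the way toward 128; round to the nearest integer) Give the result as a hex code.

#a060a0

CSS magenta is rgb(255, 0, 255).
A 75% tone moves each channel 75% toward 128:
  R: 255 − 95.25 = 159.75 → 160
  G: 0 + 0.75×(128−0) = 0 + 96 = 96 → 96
  B: 255 − 95.25 = 159.75 → 160
rgb(160, 96, 160) = #a060a0.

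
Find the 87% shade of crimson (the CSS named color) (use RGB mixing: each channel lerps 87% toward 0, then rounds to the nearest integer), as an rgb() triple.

CSS crimson is rgb(220, 20, 60).
An 87% shade moves each channel 87% toward 0:
  R: 220 + 0.87×(0−220) = 220 − 191.4 = 28.6 → 29
  G: 20 + 0.87×(0−20) = 20 − 17.4 = 2.6 → 3
  B: 60 + 0.87×(0−60) = 60 − 52.2 = 7.8 → 8

rgb(29, 3, 8)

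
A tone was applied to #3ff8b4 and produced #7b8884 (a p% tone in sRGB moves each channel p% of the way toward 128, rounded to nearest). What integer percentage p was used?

#3ff8b4 is rgb(63, 248, 180); #7b8884 is rgb(123, 136, 132).
On the G channel (widest range): 136 ≈ 248 + (p/100)(128 − 248), so p ≈ 100×(136 − 248)/(128 − 248) = -11200/-120 = 93.33.
p = 93 reproduces all three channels after rounding.

93%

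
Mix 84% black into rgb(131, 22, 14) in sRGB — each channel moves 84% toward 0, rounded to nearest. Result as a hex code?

Per channel, c → c + 0.84(0 − c):
  R: 131 − 110.04 = 20.96 → 21
  G: 22 − 18.48 = 3.52 → 4
  B: 14 − 11.76 = 2.24 → 2
rgb(21, 4, 2) = #150402.

#150402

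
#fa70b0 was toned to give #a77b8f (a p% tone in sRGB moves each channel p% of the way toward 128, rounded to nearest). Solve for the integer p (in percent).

68%

#fa70b0 is rgb(250, 112, 176); #a77b8f is rgb(167, 123, 143).
On the R channel (widest range): 167 ≈ 250 + (p/100)(128 − 250), so p ≈ 100×(167 − 250)/(128 − 250) = -8300/-122 = 68.03.
p = 68 reproduces all three channels after rounding.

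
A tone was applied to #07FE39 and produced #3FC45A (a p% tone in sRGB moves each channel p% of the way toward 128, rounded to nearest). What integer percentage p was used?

46%

#07FE39 is rgb(7, 254, 57); #3FC45A is rgb(63, 196, 90).
On the G channel (widest range): 196 ≈ 254 + (p/100)(128 − 254), so p ≈ 100×(196 − 254)/(128 − 254) = -5800/-126 = 46.03.
p = 46 reproduces all three channels after rounding.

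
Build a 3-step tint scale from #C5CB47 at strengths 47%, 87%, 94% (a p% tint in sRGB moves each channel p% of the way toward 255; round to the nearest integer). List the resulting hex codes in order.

#C5CB47 is rgb(197, 203, 71).
47%: (197 + 27.26 = 224.26→224, 203 + 24.44 = 227.44→227, 71 + 86.48 = 157.48→157) → #E0E39D
87%: (197 + 50.46 = 247.46→247, 203 + 45.24 = 248.24→248, 71 + 160.08 = 231.08→231) → #F7F8E7
94%: (197 + 54.52 = 251.52→252, 203 + 48.88 = 251.88→252, 71 + 172.96 = 243.96→244) → #FCFCF4

#E0E39D, #F7F8E7, #FCFCF4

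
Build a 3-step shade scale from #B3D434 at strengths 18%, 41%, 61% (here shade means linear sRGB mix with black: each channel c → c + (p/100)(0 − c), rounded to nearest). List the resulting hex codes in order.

#B3D434 is rgb(179, 212, 52).
18%: (179 − 32.22 = 146.78→147, 212 − 38.16 = 173.84→174, 52 − 9.36 = 42.64→43) → #93AE2B
41%: (179 − 73.39 = 105.61→106, 212 − 86.92 = 125.08→125, 52 − 21.32 = 30.68→31) → #6A7D1F
61%: (179 − 109.19 = 69.81→70, 212 − 129.32 = 82.68→83, 52 − 31.72 = 20.28→20) → #465314

#93AE2B, #6A7D1F, #465314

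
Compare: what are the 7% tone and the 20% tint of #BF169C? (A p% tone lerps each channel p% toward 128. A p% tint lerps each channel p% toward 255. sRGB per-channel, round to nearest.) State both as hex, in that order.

#BF169C is rgb(191, 22, 156).
7% tone:
  R: 191 + 0.07×(128−191) = 191 − 4.41 = 186.59 → 187
  G: 22 + 0.07×(128−22) = 22 + 7.42 = 29.42 → 29
  B: 156 + 0.07×(128−156) = 156 − 1.96 = 154.04 → 154
  → #BB1D9A
20% tint:
  R: 191 + 0.2×(255−191) = 191 + 12.8 = 203.8 → 204
  G: 22 + 46.6 = 68.6 → 69
  B: 156 + 0.2×(255−156) = 156 + 19.8 = 175.8 → 176
  → #CC45B0

#BB1D9A, #CC45B0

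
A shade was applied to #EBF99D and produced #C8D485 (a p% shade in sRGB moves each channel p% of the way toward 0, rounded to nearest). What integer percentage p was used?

15%

#EBF99D is rgb(235, 249, 157); #C8D485 is rgb(200, 212, 133).
On the G channel (widest range): 212 ≈ 249 + (p/100)(0 − 249), so p ≈ 100×(212 − 249)/(0 − 249) = -3700/-249 = 14.86.
p = 15 reproduces all three channels after rounding.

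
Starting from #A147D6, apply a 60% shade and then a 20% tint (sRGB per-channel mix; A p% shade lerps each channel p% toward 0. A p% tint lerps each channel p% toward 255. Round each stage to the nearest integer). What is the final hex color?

#A147D6 is rgb(161, 71, 214).
Lerp each channel 60% toward 0:
  R: 161 − 96.6 = 64.4 → 64
  G: 71 − 42.6 = 28.4 → 28
  B: 214 + 0.6×(0−214) = 214 − 128.4 = 85.6 → 86
After the shade: rgb(64, 28, 86) = #401C56.
A 20% tint moves each channel 20% toward 255:
  R: 64 + 0.2×(255−64) = 64 + 38.2 = 102.2 → 102
  G: 28 + 0.2×(255−28) = 28 + 45.4 = 73.4 → 73
  B: 86 + 33.8 = 119.8 → 120
rgb(102, 73, 120) = #664978.

#664978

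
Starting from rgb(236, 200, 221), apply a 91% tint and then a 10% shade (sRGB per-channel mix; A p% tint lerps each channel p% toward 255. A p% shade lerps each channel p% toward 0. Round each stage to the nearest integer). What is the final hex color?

#E4E1E3

A 91% tint moves each channel 91% toward 255:
  R: 236 + 0.91×(255−236) = 236 + 17.29 = 253.29 → 253
  G: 200 + 0.91×(255−200) = 200 + 50.05 = 250.05 → 250
  B: 221 + 0.91×(255−221) = 221 + 30.94 = 251.94 → 252
After the tint: rgb(253, 250, 252) = #FDFAFC.
Lerp each channel 10% toward 0:
  R: 253 + 0.1×(0−253) = 253 − 25.3 = 227.7 → 228
  G: 250 − 25 = 225 → 225
  B: 252 + 0.1×(0−252) = 252 − 25.2 = 226.8 → 227
rgb(228, 225, 227) = #E4E1E3.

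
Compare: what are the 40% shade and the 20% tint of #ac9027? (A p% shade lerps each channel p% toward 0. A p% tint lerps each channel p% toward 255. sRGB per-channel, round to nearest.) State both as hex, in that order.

#ac9027 is rgb(172, 144, 39).
40% shade:
  R: 172 + 0.4×(0−172) = 172 − 68.8 = 103.2 → 103
  G: 144 + 0.4×(0−144) = 144 − 57.6 = 86.4 → 86
  B: 39 + 0.4×(0−39) = 39 − 15.6 = 23.4 → 23
  → #675617
20% tint:
  R: 172 + 16.6 = 188.6 → 189
  G: 144 + 0.2×(255−144) = 144 + 22.2 = 166.2 → 166
  B: 39 + 43.2 = 82.2 → 82
  → #bda652

#675617, #bda652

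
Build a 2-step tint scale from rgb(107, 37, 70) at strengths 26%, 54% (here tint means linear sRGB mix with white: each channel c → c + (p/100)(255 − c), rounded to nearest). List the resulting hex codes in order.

#915E76, #BB9BAA

26%: (107 + 38.48 = 145.48→145, 37 + 56.68 = 93.68→94, 70 + 48.1 = 118.1→118) → #915E76
54%: (107 + 79.92 = 186.92→187, 37 + 117.72 = 154.72→155, 70 + 99.9 = 169.9→170) → #BB9BAA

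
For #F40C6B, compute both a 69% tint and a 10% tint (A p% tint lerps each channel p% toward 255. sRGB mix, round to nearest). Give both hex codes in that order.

#FCB4D1, #F5247A

#F40C6B is rgb(244, 12, 107).
69% tint:
  R: 244 + 0.69×(255−244) = 244 + 7.59 = 251.59 → 252
  G: 12 + 167.67 = 179.67 → 180
  B: 107 + 0.69×(255−107) = 107 + 102.12 = 209.12 → 209
  → #FCB4D1
10% tint:
  R: 244 + 0.1×(255−244) = 244 + 1.1 = 245.1 → 245
  G: 12 + 24.3 = 36.3 → 36
  B: 107 + 14.8 = 121.8 → 122
  → #F5247A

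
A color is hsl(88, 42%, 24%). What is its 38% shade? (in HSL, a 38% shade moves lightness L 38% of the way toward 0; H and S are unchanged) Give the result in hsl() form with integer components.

L moves 38% from 24 toward 0: 24 − 9.12 = 14.88 → 15.
H and S are unchanged.

hsl(88, 42%, 15%)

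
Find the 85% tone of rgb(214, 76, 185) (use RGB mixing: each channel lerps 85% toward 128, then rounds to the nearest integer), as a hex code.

An 85% tone moves each channel 85% toward 128:
  R: 214 + 0.85×(128−214) = 214 − 73.1 = 140.9 → 141
  G: 76 + 0.85×(128−76) = 76 + 44.2 = 120.2 → 120
  B: 185 − 48.45 = 136.55 → 137
rgb(141, 120, 137) = #8D7889.

#8D7889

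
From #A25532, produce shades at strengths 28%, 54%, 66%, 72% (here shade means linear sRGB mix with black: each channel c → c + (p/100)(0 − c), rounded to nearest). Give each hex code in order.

#A25532 is rgb(162, 85, 50).
28%: (162 − 45.36 = 116.64→117, 85 − 23.8 = 61.2→61, 50 − 14 = 36→36) → #753D24
54%: (162 − 87.48 = 74.52→75, 85 − 45.9 = 39.1→39, 50 − 27 = 23→23) → #4B2717
66%: (162 − 106.92 = 55.08→55, 85 − 56.1 = 28.9→29, 50 − 33 = 17→17) → #371D11
72%: (162 − 116.64 = 45.36→45, 85 − 61.2 = 23.8→24, 50 − 36 = 14→14) → #2D180E

#753D24, #4B2717, #371D11, #2D180E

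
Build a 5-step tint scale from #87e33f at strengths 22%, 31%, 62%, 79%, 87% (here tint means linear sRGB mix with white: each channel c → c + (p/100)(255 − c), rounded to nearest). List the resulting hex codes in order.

#a1e969, #acec7b, #d1f4b6, #e6f9d7, #effbe6

#87e33f is rgb(135, 227, 63).
22%: (135 + 26.4 = 161.4→161, 227 + 6.16 = 233.16→233, 63 + 42.24 = 105.24→105) → #a1e969
31%: (135 + 37.2 = 172.2→172, 227 + 8.68 = 235.68→236, 63 + 59.52 = 122.52→123) → #acec7b
62%: (135 + 74.4 = 209.4→209, 227 + 17.36 = 244.36→244, 63 + 119.04 = 182.04→182) → #d1f4b6
79%: (135 + 94.8 = 229.8→230, 227 + 22.12 = 249.12→249, 63 + 151.68 = 214.68→215) → #e6f9d7
87%: (135 + 104.4 = 239.4→239, 227 + 24.36 = 251.36→251, 63 + 167.04 = 230.04→230) → #effbe6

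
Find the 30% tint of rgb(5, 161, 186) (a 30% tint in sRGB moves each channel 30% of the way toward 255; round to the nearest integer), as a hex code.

#50BDCF

Per channel, c → c + 0.3(255 − c):
  R: 5 + 0.3×(255−5) = 5 + 75 = 80 → 80
  G: 161 + 0.3×(255−161) = 161 + 28.2 = 189.2 → 189
  B: 186 + 0.3×(255−186) = 186 + 20.7 = 206.7 → 207
rgb(80, 189, 207) = #50BDCF.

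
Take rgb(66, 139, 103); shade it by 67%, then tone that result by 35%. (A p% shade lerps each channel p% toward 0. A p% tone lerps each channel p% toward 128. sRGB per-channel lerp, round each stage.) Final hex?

#3B4B43

Lerp each channel 67% toward 0:
  R: 66 + 0.67×(0−66) = 66 − 44.22 = 21.78 → 22
  G: 139 + 0.67×(0−139) = 139 − 93.13 = 45.87 → 46
  B: 103 + 0.67×(0−103) = 103 − 69.01 = 33.99 → 34
After the shade: rgb(22, 46, 34) = #162E22.
A 35% tone moves each channel 35% toward 128:
  R: 22 + 0.35×(128−22) = 22 + 37.1 = 59.1 → 59
  G: 46 + 0.35×(128−46) = 46 + 28.7 = 74.7 → 75
  B: 34 + 0.35×(128−34) = 34 + 32.9 = 66.9 → 67
rgb(59, 75, 67) = #3B4B43.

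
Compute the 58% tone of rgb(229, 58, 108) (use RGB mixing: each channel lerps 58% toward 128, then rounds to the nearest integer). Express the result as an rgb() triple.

Per channel, c → c + 0.58(128 − c):
  R: 229 + 0.58×(128−229) = 229 − 58.58 = 170.42 → 170
  G: 58 + 0.58×(128−58) = 58 + 40.6 = 98.6 → 99
  B: 108 + 0.58×(128−108) = 108 + 11.6 = 119.6 → 120

rgb(170, 99, 120)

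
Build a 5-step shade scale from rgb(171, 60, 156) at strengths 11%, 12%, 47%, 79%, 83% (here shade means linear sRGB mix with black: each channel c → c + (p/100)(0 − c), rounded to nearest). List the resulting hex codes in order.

11%: (171 − 18.81 = 152.19→152, 60 − 6.6 = 53.4→53, 156 − 17.16 = 138.84→139) → #98358B
12%: (171 − 20.52 = 150.48→150, 60 − 7.2 = 52.8→53, 156 − 18.72 = 137.28→137) → #963589
47%: (171 − 80.37 = 90.63→91, 60 − 28.2 = 31.8→32, 156 − 73.32 = 82.68→83) → #5B2053
79%: (171 − 135.09 = 35.91→36, 60 − 47.4 = 12.6→13, 156 − 123.24 = 32.76→33) → #240D21
83%: (171 − 141.93 = 29.07→29, 60 − 49.8 = 10.2→10, 156 − 129.48 = 26.52→27) → #1D0A1B

#98358B, #963589, #5B2053, #240D21, #1D0A1B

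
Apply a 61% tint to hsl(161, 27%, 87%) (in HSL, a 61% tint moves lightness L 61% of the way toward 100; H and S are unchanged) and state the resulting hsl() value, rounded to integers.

hsl(161, 27%, 95%)

L moves 61% from 87 toward 100: 87 + 7.93 = 94.93 → 95.
H and S are unchanged.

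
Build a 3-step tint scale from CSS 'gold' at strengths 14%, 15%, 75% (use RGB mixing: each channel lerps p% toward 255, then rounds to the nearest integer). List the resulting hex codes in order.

#FFDD24, #FFDD26, #FFF5BF

CSS gold is rgb(255, 215, 0).
14%: (255→255, 215 + 5.6 = 220.6→221, 0 + 35.7 = 35.7→36) → #FFDD24
15%: (255→255, 215 + 6 = 221→221, 0 + 38.25 = 38.25→38) → #FFDD26
75%: (255→255, 215 + 30 = 245→245, 0 + 191.25 = 191.25→191) → #FFF5BF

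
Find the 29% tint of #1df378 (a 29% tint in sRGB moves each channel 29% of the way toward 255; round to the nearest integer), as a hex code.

#5ff69f

#1df378 is rgb(29, 243, 120).
Lerp each channel 29% toward 255:
  R: 29 + 65.54 = 94.54 → 95
  G: 243 + 3.48 = 246.48 → 246
  B: 120 + 0.29×(255−120) = 120 + 39.15 = 159.15 → 159
rgb(95, 246, 159) = #5ff69f.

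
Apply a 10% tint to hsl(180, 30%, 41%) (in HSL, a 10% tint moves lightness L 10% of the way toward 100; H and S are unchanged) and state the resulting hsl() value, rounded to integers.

hsl(180, 30%, 47%)

L moves 10% from 41 toward 100: 41 + 5.9 = 46.9 → 47.
H and S are unchanged.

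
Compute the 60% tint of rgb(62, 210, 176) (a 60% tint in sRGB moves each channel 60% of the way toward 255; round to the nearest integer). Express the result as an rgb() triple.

rgb(178, 237, 223)

Lerp each channel 60% toward 255:
  R: 62 + 0.6×(255−62) = 62 + 115.8 = 177.8 → 178
  G: 210 + 0.6×(255−210) = 210 + 27 = 237 → 237
  B: 176 + 47.4 = 223.4 → 223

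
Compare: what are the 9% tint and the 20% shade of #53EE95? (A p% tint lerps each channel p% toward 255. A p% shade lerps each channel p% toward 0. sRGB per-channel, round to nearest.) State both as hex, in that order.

#53EE95 is rgb(83, 238, 149).
9% tint:
  R: 83 + 0.09×(255−83) = 83 + 15.48 = 98.48 → 98
  G: 238 + 0.09×(255−238) = 238 + 1.53 = 239.53 → 240
  B: 149 + 0.09×(255−149) = 149 + 9.54 = 158.54 → 159
  → #62F09F
20% shade:
  R: 83 − 16.6 = 66.4 → 66
  G: 238 + 0.2×(0−238) = 238 − 47.6 = 190.4 → 190
  B: 149 − 29.8 = 119.2 → 119
  → #42BE77

#62F09F, #42BE77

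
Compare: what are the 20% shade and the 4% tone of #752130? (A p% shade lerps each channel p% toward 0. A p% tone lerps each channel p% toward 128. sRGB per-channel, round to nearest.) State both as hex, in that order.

#752130 is rgb(117, 33, 48).
20% shade:
  R: 117 + 0.2×(0−117) = 117 − 23.4 = 93.6 → 94
  G: 33 + 0.2×(0−33) = 33 − 6.6 = 26.4 → 26
  B: 48 + 0.2×(0−48) = 48 − 9.6 = 38.4 → 38
  → #5E1A26
4% tone:
  R: 117 + 0.04×(128−117) = 117 + 0.44 = 117.44 → 117
  G: 33 + 3.8 = 36.8 → 37
  B: 48 + 0.04×(128−48) = 48 + 3.2 = 51.2 → 51
  → #752533

#5E1A26, #752533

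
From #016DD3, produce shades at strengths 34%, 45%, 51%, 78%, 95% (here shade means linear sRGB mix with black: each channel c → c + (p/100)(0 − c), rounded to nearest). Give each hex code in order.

#016DD3 is rgb(1, 109, 211).
34%: (1→1, 109 − 37.06 = 71.94→72, 211 − 71.74 = 139.26→139) → #01488B
45%: (1→1, 109 − 49.05 = 59.95→60, 211 − 94.95 = 116.05→116) → #013C74
51%: (1 − 0.51 = 0.49→0, 109 − 55.59 = 53.41→53, 211 − 107.61 = 103.39→103) → #003567
78%: (1 − 0.78 = 0.22→0, 109 − 85.02 = 23.98→24, 211 − 164.58 = 46.42→46) → #00182E
95%: (1 − 0.95 = 0.05→0, 109 − 103.55 = 5.45→5, 211 − 200.45 = 10.55→11) → #00050B

#01488B, #013C74, #003567, #00182E, #00050B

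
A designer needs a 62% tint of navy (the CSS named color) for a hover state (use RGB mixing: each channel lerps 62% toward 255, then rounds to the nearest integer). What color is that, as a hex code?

#9E9ECF

CSS navy is rgb(0, 0, 128).
Lerp each channel 62% toward 255:
  R: 0 + 158.1 = 158.1 → 158
  G: 0 + 0.62×(255−0) = 0 + 158.1 = 158.1 → 158
  B: 128 + 78.74 = 206.74 → 207
rgb(158, 158, 207) = #9E9ECF.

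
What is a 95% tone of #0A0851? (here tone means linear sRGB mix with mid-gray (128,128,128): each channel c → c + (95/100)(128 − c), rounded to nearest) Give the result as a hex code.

#0A0851 is rgb(10, 8, 81).
Lerp each channel 95% toward 128:
  R: 10 + 0.95×(128−10) = 10 + 112.1 = 122.1 → 122
  G: 8 + 0.95×(128−8) = 8 + 114 = 122 → 122
  B: 81 + 44.65 = 125.65 → 126
rgb(122, 122, 126) = #7A7A7E.

#7A7A7E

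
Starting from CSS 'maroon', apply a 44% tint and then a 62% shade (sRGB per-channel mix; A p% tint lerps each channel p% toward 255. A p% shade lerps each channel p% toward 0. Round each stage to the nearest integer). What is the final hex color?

#462B2B

CSS maroon is rgb(128, 0, 0).
A 44% tint moves each channel 44% toward 255:
  R: 128 + 0.44×(255−128) = 128 + 55.88 = 183.88 → 184
  G: 0 + 112.2 = 112.2 → 112
  B: 0 + 0.44×(255−0) = 0 + 112.2 = 112.2 → 112
After the tint: rgb(184, 112, 112) = #B87070.
A 62% shade moves each channel 62% toward 0:
  R: 184 − 114.08 = 69.92 → 70
  G: 112 + 0.62×(0−112) = 112 − 69.44 = 42.56 → 43
  B: 112 + 0.62×(0−112) = 112 − 69.44 = 42.56 → 43
rgb(70, 43, 43) = #462B2B.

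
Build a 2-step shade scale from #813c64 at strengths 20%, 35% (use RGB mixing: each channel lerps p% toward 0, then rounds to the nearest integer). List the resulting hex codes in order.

#673050, #542741

#813c64 is rgb(129, 60, 100).
20%: (129 − 25.8 = 103.2→103, 60 − 12 = 48→48, 100 − 20 = 80→80) → #673050
35%: (129 − 45.15 = 83.85→84, 60 − 21 = 39→39, 100 − 35 = 65→65) → #542741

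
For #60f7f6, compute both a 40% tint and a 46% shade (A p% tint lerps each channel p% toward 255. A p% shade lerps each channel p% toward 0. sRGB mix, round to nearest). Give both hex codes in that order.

#60f7f6 is rgb(96, 247, 246).
40% tint:
  R: 96 + 63.6 = 159.6 → 160
  G: 247 + 0.4×(255−247) = 247 + 3.2 = 250.2 → 250
  B: 246 + 0.4×(255−246) = 246 + 3.6 = 249.6 → 250
  → #a0fafa
46% shade:
  R: 96 + 0.46×(0−96) = 96 − 44.16 = 51.84 → 52
  G: 247 + 0.46×(0−247) = 247 − 113.62 = 133.38 → 133
  B: 246 + 0.46×(0−246) = 246 − 113.16 = 132.84 → 133
  → #348585

#a0fafa, #348585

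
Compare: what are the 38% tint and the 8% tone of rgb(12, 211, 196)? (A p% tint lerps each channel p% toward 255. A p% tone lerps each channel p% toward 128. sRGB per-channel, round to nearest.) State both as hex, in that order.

#68e4da, #15ccbf

38% tint:
  R: 12 + 0.38×(255−12) = 12 + 92.34 = 104.34 → 104
  G: 211 + 16.72 = 227.72 → 228
  B: 196 + 0.38×(255−196) = 196 + 22.42 = 218.42 → 218
  → #68e4da
8% tone:
  R: 12 + 0.08×(128−12) = 12 + 9.28 = 21.28 → 21
  G: 211 − 6.64 = 204.36 → 204
  B: 196 − 5.44 = 190.56 → 191
  → #15ccbf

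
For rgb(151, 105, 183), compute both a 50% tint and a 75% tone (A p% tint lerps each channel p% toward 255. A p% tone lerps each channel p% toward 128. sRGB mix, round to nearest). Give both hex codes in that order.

50% tint:
  R: 151 + 52 = 203 → 203
  G: 105 + 0.5×(255−105) = 105 + 75 = 180 → 180
  B: 183 + 36 = 219 → 219
  → #CBB4DB
75% tone:
  R: 151 + 0.75×(128−151) = 151 − 17.25 = 133.75 → 134
  G: 105 + 0.75×(128−105) = 105 + 17.25 = 122.25 → 122
  B: 183 − 41.25 = 141.75 → 142
  → #867A8E

#CBB4DB, #867A8E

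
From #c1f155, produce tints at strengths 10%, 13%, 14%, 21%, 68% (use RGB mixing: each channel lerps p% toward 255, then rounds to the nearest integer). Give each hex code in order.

#c7f266, #c9f36b, #caf36d, #cef479, #ebfbc9

#c1f155 is rgb(193, 241, 85).
10%: (193 + 6.2 = 199.2→199, 241 + 1.4 = 242.4→242, 85 + 17 = 102→102) → #c7f266
13%: (193 + 8.06 = 201.06→201, 241 + 1.82 = 242.82→243, 85 + 22.1 = 107.1→107) → #c9f36b
14%: (193 + 8.68 = 201.68→202, 241 + 1.96 = 242.96→243, 85 + 23.8 = 108.8→109) → #caf36d
21%: (193 + 13.02 = 206.02→206, 241 + 2.94 = 243.94→244, 85 + 35.7 = 120.7→121) → #cef479
68%: (193 + 42.16 = 235.16→235, 241 + 9.52 = 250.52→251, 85 + 115.6 = 200.6→201) → #ebfbc9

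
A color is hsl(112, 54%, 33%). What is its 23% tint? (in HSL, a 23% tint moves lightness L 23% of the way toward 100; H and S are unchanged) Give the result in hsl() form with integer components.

L moves 23% from 33 toward 100: 33 + 15.41 = 48.41 → 48.
H and S are unchanged.

hsl(112, 54%, 48%)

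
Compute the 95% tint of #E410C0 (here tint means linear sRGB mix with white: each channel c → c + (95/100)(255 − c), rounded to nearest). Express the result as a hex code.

#FEF3FC

#E410C0 is rgb(228, 16, 192).
A 95% tint moves each channel 95% toward 255:
  R: 228 + 0.95×(255−228) = 228 + 25.65 = 253.65 → 254
  G: 16 + 227.05 = 243.05 → 243
  B: 192 + 0.95×(255−192) = 192 + 59.85 = 251.85 → 252
rgb(254, 243, 252) = #FEF3FC.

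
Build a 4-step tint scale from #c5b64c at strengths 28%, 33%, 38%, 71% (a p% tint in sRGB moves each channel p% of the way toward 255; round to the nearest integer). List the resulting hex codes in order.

#c5b64c is rgb(197, 182, 76).
28%: (197 + 16.24 = 213.24→213, 182 + 20.44 = 202.44→202, 76 + 50.12 = 126.12→126) → #d5ca7e
33%: (197 + 19.14 = 216.14→216, 182 + 24.09 = 206.09→206, 76 + 59.07 = 135.07→135) → #d8ce87
38%: (197 + 22.04 = 219.04→219, 182 + 27.74 = 209.74→210, 76 + 68.02 = 144.02→144) → #dbd290
71%: (197 + 41.18 = 238.18→238, 182 + 51.83 = 233.83→234, 76 + 127.09 = 203.09→203) → #eeeacb

#d5ca7e, #d8ce87, #dbd290, #eeeacb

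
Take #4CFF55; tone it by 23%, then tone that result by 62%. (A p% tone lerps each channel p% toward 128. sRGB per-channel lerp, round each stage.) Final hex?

#4CFF55 is rgb(76, 255, 85).
A 23% tone moves each channel 23% toward 128:
  R: 76 + 0.23×(128−76) = 76 + 11.96 = 87.96 → 88
  G: 255 − 29.21 = 225.79 → 226
  B: 85 + 0.23×(128−85) = 85 + 9.89 = 94.89 → 95
After the tone: rgb(88, 226, 95) = #58E25F.
A 62% tone moves each channel 62% toward 128:
  R: 88 + 24.8 = 112.8 → 113
  G: 226 − 60.76 = 165.24 → 165
  B: 95 + 0.62×(128−95) = 95 + 20.46 = 115.46 → 115
rgb(113, 165, 115) = #71A573.

#71A573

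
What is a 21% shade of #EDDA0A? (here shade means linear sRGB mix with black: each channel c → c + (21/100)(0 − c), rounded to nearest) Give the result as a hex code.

#BBAC08

#EDDA0A is rgb(237, 218, 10).
Lerp each channel 21% toward 0:
  R: 237 − 49.77 = 187.23 → 187
  G: 218 + 0.21×(0−218) = 218 − 45.78 = 172.22 → 172
  B: 10 + 0.21×(0−10) = 10 − 2.1 = 7.9 → 8
rgb(187, 172, 8) = #BBAC08.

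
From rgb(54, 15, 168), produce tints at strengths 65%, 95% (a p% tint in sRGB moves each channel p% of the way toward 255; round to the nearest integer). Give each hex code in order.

#B9ABE1, #F5F3FB

65%: (54 + 130.65 = 184.65→185, 15 + 156 = 171→171, 168 + 56.55 = 224.55→225) → #B9ABE1
95%: (54 + 190.95 = 244.95→245, 15 + 228 = 243→243, 168 + 82.65 = 250.65→251) → #F5F3FB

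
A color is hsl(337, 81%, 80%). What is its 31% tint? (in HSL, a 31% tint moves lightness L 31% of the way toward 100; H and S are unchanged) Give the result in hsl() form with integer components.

hsl(337, 81%, 86%)

L moves 31% from 80 toward 100: 80 + 6.2 = 86.2 → 86.
H and S are unchanged.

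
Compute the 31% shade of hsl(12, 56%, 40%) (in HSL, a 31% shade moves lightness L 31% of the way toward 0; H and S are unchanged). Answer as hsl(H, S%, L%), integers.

L moves 31% from 40 toward 0: 40 − 12.4 = 27.6 → 28.
H and S are unchanged.

hsl(12, 56%, 28%)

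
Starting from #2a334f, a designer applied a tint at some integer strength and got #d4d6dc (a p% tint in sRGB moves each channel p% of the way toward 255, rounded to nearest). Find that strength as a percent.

80%

#2a334f is rgb(42, 51, 79); #d4d6dc is rgb(212, 214, 220).
On the R channel (widest range): 212 ≈ 42 + (p/100)(255 − 42), so p ≈ 100×(212 − 42)/(255 − 42) = 17000/213 = 79.81.
p = 80 reproduces all three channels after rounding.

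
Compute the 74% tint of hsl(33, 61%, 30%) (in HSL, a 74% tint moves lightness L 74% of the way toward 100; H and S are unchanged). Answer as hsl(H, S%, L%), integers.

L moves 74% from 30 toward 100: 30 + 51.8 = 81.8 → 82.
H and S are unchanged.

hsl(33, 61%, 82%)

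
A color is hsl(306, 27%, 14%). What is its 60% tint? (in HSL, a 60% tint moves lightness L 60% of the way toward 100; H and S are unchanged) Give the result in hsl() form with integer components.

hsl(306, 27%, 66%)

L moves 60% from 14 toward 100: 14 + 51.6 = 65.6 → 66.
H and S are unchanged.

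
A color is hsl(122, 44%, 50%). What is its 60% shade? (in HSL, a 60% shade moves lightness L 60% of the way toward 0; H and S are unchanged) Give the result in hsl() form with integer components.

L moves 60% from 50 toward 0: 50 − 30 = 20 → 20.
H and S are unchanged.

hsl(122, 44%, 20%)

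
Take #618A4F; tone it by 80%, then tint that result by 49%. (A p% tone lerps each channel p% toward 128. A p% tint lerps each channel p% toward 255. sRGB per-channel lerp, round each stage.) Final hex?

#BBBFB9

#618A4F is rgb(97, 138, 79).
Lerp each channel 80% toward 128:
  R: 97 + 24.8 = 121.8 → 122
  G: 138 + 0.8×(128−138) = 138 − 8 = 130 → 130
  B: 79 + 39.2 = 118.2 → 118
After the tone: rgb(122, 130, 118) = #7A8276.
Per channel, c → c + 0.49(255 − c):
  R: 122 + 0.49×(255−122) = 122 + 65.17 = 187.17 → 187
  G: 130 + 61.25 = 191.25 → 191
  B: 118 + 0.49×(255−118) = 118 + 67.13 = 185.13 → 185
rgb(187, 191, 185) = #BBBFB9.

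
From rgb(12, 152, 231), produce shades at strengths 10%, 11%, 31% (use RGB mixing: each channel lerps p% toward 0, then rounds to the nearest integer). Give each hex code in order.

#0b89d0, #0b87ce, #08699f

10%: (12 − 1.2 = 10.8→11, 152 − 15.2 = 136.8→137, 231 − 23.1 = 207.9→208) → #0b89d0
11%: (12 − 1.32 = 10.68→11, 152 − 16.72 = 135.28→135, 231 − 25.41 = 205.59→206) → #0b87ce
31%: (12 − 3.72 = 8.28→8, 152 − 47.12 = 104.88→105, 231 − 71.61 = 159.39→159) → #08699f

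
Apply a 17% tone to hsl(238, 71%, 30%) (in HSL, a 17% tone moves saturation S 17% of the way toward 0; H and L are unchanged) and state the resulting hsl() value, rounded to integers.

S moves 17% from 71 toward 0: 71 − 12.07 = 58.93 → 59.
H and L are unchanged.

hsl(238, 59%, 30%)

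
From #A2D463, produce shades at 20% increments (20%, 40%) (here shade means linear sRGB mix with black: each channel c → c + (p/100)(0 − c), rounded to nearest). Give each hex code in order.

#A2D463 is rgb(162, 212, 99).
20%: (162 − 32.4 = 129.6→130, 212 − 42.4 = 169.6→170, 99 − 19.8 = 79.2→79) → #82AA4F
40%: (162 − 64.8 = 97.2→97, 212 − 84.8 = 127.2→127, 99 − 39.6 = 59.4→59) → #617F3B

#82AA4F, #617F3B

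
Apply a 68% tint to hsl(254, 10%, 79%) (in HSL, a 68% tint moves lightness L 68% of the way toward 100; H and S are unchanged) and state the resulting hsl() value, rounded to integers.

hsl(254, 10%, 93%)

L moves 68% from 79 toward 100: 79 + 14.28 = 93.28 → 93.
H and S are unchanged.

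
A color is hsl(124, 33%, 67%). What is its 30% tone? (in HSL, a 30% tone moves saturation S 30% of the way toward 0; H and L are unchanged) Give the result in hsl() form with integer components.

hsl(124, 23%, 67%)

S moves 30% from 33 toward 0: 33 − 9.9 = 23.1 → 23.
H and L are unchanged.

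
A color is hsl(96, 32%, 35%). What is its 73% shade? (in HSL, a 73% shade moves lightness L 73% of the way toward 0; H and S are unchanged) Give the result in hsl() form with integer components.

L moves 73% from 35 toward 0: 35 − 25.55 = 9.45 → 9.
H and S are unchanged.

hsl(96, 32%, 9%)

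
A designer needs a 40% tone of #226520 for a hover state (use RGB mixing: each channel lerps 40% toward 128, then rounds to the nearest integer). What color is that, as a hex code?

#487046

#226520 is rgb(34, 101, 32).
A 40% tone moves each channel 40% toward 128:
  R: 34 + 0.4×(128−34) = 34 + 37.6 = 71.6 → 72
  G: 101 + 10.8 = 111.8 → 112
  B: 32 + 0.4×(128−32) = 32 + 38.4 = 70.4 → 70
rgb(72, 112, 70) = #487046.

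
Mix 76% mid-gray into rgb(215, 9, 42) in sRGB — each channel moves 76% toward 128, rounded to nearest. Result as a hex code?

#95636B

Lerp each channel 76% toward 128:
  R: 215 − 66.12 = 148.88 → 149
  G: 9 + 0.76×(128−9) = 9 + 90.44 = 99.44 → 99
  B: 42 + 0.76×(128−42) = 42 + 65.36 = 107.36 → 107
rgb(149, 99, 107) = #95636B.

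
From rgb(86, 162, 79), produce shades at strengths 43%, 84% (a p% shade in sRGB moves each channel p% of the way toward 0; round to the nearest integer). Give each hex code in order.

43%: (86 − 36.98 = 49.02→49, 162 − 69.66 = 92.34→92, 79 − 33.97 = 45.03→45) → #315C2D
84%: (86 − 72.24 = 13.76→14, 162 − 136.08 = 25.92→26, 79 − 66.36 = 12.64→13) → #0E1A0D

#315C2D, #0E1A0D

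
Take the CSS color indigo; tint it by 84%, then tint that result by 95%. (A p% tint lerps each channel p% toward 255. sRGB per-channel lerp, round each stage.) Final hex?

CSS indigo is rgb(75, 0, 130).
Per channel, c → c + 0.84(255 − c):
  R: 75 + 0.84×(255−75) = 75 + 151.2 = 226.2 → 226
  G: 0 + 0.84×(255−0) = 0 + 214.2 = 214.2 → 214
  B: 130 + 105 = 235 → 235
After the tint: rgb(226, 214, 235) = #e2d6eb.
Per channel, c → c + 0.95(255 − c):
  R: 226 + 27.55 = 253.55 → 254
  G: 214 + 38.95 = 252.95 → 253
  B: 235 + 0.95×(255−235) = 235 + 19 = 254 → 254
rgb(254, 253, 254) = #fefdfe.

#fefdfe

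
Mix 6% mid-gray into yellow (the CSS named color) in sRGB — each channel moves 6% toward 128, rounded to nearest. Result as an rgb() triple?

CSS yellow is rgb(255, 255, 0).
Per channel, c → c + 0.06(128 − c):
  R: 255 + 0.06×(128−255) = 255 − 7.62 = 247.38 → 247
  G: 255 + 0.06×(128−255) = 255 − 7.62 = 247.38 → 247
  B: 0 + 7.68 = 7.68 → 8

rgb(247, 247, 8)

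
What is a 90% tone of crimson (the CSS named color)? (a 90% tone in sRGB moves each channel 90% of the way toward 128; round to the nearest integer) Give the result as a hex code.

CSS crimson is rgb(220, 20, 60).
A 90% tone moves each channel 90% toward 128:
  R: 220 + 0.9×(128−220) = 220 − 82.8 = 137.2 → 137
  G: 20 + 97.2 = 117.2 → 117
  B: 60 + 61.2 = 121.2 → 121
rgb(137, 117, 121) = #897579.

#897579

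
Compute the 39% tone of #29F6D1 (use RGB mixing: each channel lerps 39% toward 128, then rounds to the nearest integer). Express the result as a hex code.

#4BC8B1

#29F6D1 is rgb(41, 246, 209).
Per channel, c → c + 0.39(128 − c):
  R: 41 + 33.93 = 74.93 → 75
  G: 246 + 0.39×(128−246) = 246 − 46.02 = 199.98 → 200
  B: 209 − 31.59 = 177.41 → 177
rgb(75, 200, 177) = #4BC8B1.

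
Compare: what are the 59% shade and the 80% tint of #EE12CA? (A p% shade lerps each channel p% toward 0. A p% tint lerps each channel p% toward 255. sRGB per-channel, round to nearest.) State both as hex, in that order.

#EE12CA is rgb(238, 18, 202).
59% shade:
  R: 238 + 0.59×(0−238) = 238 − 140.42 = 97.58 → 98
  G: 18 − 10.62 = 7.38 → 7
  B: 202 + 0.59×(0−202) = 202 − 119.18 = 82.82 → 83
  → #620753
80% tint:
  R: 238 + 0.8×(255−238) = 238 + 13.6 = 251.6 → 252
  G: 18 + 189.6 = 207.6 → 208
  B: 202 + 42.4 = 244.4 → 244
  → #FCD0F4

#620753, #FCD0F4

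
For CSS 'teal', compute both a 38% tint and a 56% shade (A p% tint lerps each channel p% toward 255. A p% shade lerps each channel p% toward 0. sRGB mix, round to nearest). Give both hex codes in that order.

CSS teal is rgb(0, 128, 128).
38% tint:
  R: 0 + 96.9 = 96.9 → 97
  G: 128 + 0.38×(255−128) = 128 + 48.26 = 176.26 → 176
  B: 128 + 48.26 = 176.26 → 176
  → #61B0B0
56% shade:
  R: 0 + 0.56×(0−0) = 0 + 0 = 0 → 0
  G: 128 − 71.68 = 56.32 → 56
  B: 128 + 0.56×(0−128) = 128 − 71.68 = 56.32 → 56
  → #003838

#61B0B0, #003838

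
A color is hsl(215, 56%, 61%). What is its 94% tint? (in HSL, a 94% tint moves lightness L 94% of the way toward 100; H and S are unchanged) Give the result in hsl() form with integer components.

hsl(215, 56%, 98%)

L moves 94% from 61 toward 100: 61 + 36.66 = 97.66 → 98.
H and S are unchanged.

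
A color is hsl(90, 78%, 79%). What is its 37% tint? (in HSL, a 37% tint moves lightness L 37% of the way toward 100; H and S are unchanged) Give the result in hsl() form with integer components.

hsl(90, 78%, 87%)

L moves 37% from 79 toward 100: 79 + 7.77 = 86.77 → 87.
H and S are unchanged.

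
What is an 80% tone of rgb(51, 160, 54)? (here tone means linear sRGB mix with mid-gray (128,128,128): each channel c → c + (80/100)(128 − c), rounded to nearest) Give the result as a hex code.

Per channel, c → c + 0.8(128 − c):
  R: 51 + 0.8×(128−51) = 51 + 61.6 = 112.6 → 113
  G: 160 + 0.8×(128−160) = 160 − 25.6 = 134.4 → 134
  B: 54 + 0.8×(128−54) = 54 + 59.2 = 113.2 → 113
rgb(113, 134, 113) = #718671.

#718671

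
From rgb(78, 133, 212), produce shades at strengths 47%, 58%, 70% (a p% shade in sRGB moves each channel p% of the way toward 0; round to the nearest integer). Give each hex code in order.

#294670, #213859, #172840

47%: (78 − 36.66 = 41.34→41, 133 − 62.51 = 70.49→70, 212 − 99.64 = 112.36→112) → #294670
58%: (78 − 45.24 = 32.76→33, 133 − 77.14 = 55.86→56, 212 − 122.96 = 89.04→89) → #213859
70%: (78 − 54.6 = 23.4→23, 133 − 93.1 = 39.9→40, 212 − 148.4 = 63.6→64) → #172840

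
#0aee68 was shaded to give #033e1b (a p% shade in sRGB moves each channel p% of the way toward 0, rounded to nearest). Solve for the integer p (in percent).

74%

#0aee68 is rgb(10, 238, 104); #033e1b is rgb(3, 62, 27).
On the G channel (widest range): 62 ≈ 238 + (p/100)(0 − 238), so p ≈ 100×(62 − 238)/(0 − 238) = -17600/-238 = 73.95.
p = 74 reproduces all three channels after rounding.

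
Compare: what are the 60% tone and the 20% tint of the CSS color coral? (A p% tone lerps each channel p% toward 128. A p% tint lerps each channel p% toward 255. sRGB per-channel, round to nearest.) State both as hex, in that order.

#B3806D, #FF9973

CSS coral is rgb(255, 127, 80).
60% tone:
  R: 255 − 76.2 = 178.8 → 179
  G: 127 + 0.6×(128−127) = 127 + 0.6 = 127.6 → 128
  B: 80 + 0.6×(128−80) = 80 + 28.8 = 108.8 → 109
  → #B3806D
20% tint:
  R: 255 + 0.2×(255−255) = 255 + 0 = 255 → 255
  G: 127 + 25.6 = 152.6 → 153
  B: 80 + 35 = 115 → 115
  → #FF9973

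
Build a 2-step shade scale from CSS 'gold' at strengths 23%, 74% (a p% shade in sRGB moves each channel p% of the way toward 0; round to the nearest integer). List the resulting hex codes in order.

CSS gold is rgb(255, 215, 0).
23%: (255 − 58.65 = 196.35→196, 215 − 49.45 = 165.55→166, 0→0) → #C4A600
74%: (255 − 188.7 = 66.3→66, 215 − 159.1 = 55.9→56, 0→0) → #423800

#C4A600, #423800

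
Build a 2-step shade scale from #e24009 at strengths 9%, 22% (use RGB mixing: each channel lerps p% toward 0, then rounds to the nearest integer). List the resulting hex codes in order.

#e24009 is rgb(226, 64, 9).
9%: (226 − 20.34 = 205.66→206, 64 − 5.76 = 58.24→58, 9 − 0.81 = 8.19→8) → #ce3a08
22%: (226 − 49.72 = 176.28→176, 64 − 14.08 = 49.92→50, 9 − 1.98 = 7.02→7) → #b03207

#ce3a08, #b03207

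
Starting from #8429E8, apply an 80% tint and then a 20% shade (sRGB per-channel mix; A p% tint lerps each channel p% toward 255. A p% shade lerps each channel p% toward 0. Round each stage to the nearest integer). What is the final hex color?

#B8AAC8

#8429E8 is rgb(132, 41, 232).
Per channel, c → c + 0.8(255 − c):
  R: 132 + 98.4 = 230.4 → 230
  G: 41 + 0.8×(255−41) = 41 + 171.2 = 212.2 → 212
  B: 232 + 0.8×(255−232) = 232 + 18.4 = 250.4 → 250
After the tint: rgb(230, 212, 250) = #E6D4FA.
Per channel, c → c + 0.2(0 − c):
  R: 230 + 0.2×(0−230) = 230 − 46 = 184 → 184
  G: 212 − 42.4 = 169.6 → 170
  B: 250 − 50 = 200 → 200
rgb(184, 170, 200) = #B8AAC8.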